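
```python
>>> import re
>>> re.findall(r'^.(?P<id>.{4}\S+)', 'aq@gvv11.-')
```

Pattern: anchored at the start of the string; then any character; then exactly 4 of any character, then one or more of a non-whitespace character (captured as 'id').
With a single group, `findall` returns only what that group captured — 1 item.

['q@gvv11.-']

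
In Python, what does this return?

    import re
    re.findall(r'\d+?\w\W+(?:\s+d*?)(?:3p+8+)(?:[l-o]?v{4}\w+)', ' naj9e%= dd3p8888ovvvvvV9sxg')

The pattern matches one or more of a digit (lazy), then a word character, then one or more of a non-word character; then one or more of whitespace, then zero or more of a literal 'd' (lazy) (non-capturing group); then the literal '3', then one or more of the literal 'p', then one or more of a literal '8' (non-capturing group); then optionally a character in [l-o], then exactly 4 of a literal 'v', then one or more of a word character (non-capturing group).
Walking the string: at [4:28] → '9e%= dd3p8888ovvvvvV9sxg'.
Since nothing is captured, `findall` lists the 1 matched substring directly.

['9e%= dd3p8888ovvvvvV9sxg']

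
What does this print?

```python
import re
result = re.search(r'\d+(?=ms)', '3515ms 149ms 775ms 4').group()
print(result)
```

The positive lookaround only admits positions where the adjacent text matches; those characters stay outside the span.
`re.search` tries every starting position until one works.
The match spans [0:4] → '3515'.

3515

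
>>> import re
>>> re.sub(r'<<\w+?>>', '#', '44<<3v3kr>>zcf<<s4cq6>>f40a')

'44#zcf#f40a'

Matches: at [2:11] → '<<3v3kr>>'; at [14:23] → '<<s4cq6>>'.
Every occurrence is swapped for '#'.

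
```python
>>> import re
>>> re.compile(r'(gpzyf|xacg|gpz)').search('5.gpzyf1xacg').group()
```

`|` is ordered: at each position the engine commits to the first alternative that works.
The match spans [2:7] → 'gpzyf'.

'gpzyf'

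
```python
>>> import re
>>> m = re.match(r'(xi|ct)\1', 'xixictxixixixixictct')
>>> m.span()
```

(0, 4)

`re.match` only tries the pattern at the start of the string.
The match spans [0:4] → 'xixi'.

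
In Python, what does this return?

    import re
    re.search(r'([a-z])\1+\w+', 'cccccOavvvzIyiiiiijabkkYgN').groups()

('c',)

After group 1 captures some text, `\1` only succeeds where that same text appears again.
`search` walks the string left to right and returns the first match it finds.
The match spans [0:26] → 'cccccOavvvzIyiiiiijabkkYgN'.
Captured: group 1 = 'c'.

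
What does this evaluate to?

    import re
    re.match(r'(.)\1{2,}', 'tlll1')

`\1` has to match the exact text group 1 already captured.
`re.match` only tries the pattern at the start of the string.
Here position 0 doesn't satisfy it, so the call returns None.

None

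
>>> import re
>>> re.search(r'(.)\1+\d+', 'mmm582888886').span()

(0, 12)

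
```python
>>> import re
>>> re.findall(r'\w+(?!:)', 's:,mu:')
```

The negative lookahead/lookbehind blocks any match where the forbidden context is present.
Matches: at [3:4] → 'm'.
Since nothing is captured, `findall` lists the 1 matched substring directly.

['m']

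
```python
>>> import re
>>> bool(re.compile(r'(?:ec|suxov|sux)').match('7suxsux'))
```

`re.match` won't scan ahead — the pattern has to work from the very first character.
Here the string doesn't start with a match, so the call returns None, and `bool(None)` is False.

False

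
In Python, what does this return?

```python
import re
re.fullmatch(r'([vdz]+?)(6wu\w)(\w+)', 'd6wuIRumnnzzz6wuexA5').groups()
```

The match spans [0:20] → 'd6wuIRumnnzzz6wuexA5'.
Captured: group 1 = 'd', group 2 = '6wuI', group 3 = 'Rumnnzzz6wuexA5'.

('d', '6wuI', 'Rumnnzzz6wuexA5')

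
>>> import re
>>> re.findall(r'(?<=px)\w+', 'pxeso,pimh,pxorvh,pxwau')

['eso', 'orvh', 'wau']

The lookaround is zero-width — it requires the adjacent text to match without consuming it, so the asserted text isn't part of the match.
No capturing groups, so `findall` returns the 3 full match strings.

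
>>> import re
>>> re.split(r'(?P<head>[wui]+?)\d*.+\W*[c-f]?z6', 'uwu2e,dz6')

The pattern matches one or more of one of [wui] (lazy) (captured as 'head'); then zero or more of a digit, then one or more of any character; then zero or more of a non-word character, then optionally a character in [c-f], then the literal 'z6'.
Lazy quantifiers expand one character at a time until the remainder of the pattern can match.
Matches to split on: at [0:9] → 'uwu2e,dz6'.
With a capturing group present, the delimiter's captured portion is kept in the result list.

['', 'u', '']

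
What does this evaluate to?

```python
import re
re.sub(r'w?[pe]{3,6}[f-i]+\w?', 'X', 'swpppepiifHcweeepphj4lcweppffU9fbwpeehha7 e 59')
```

'sXcX4lcX9fbX7 e 59'

`sub` substitutes 'X' at each match site.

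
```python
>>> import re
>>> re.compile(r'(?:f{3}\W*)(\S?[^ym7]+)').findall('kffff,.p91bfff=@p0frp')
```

Pattern: exactly 3 of the literal 'f', then zero or more of a non-word character (non-capturing group); then optionally a non-whitespace character, then one or more of any character except [ym7] (captured).
Because there's exactly one group, `findall` drops the full match and keeps group 1 from the one hit.

['f,.p91bfff=@p0frp']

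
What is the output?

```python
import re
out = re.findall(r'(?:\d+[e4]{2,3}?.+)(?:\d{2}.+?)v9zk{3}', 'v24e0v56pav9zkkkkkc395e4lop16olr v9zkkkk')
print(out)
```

No capturing groups, so `findall` returns the 1 full match string.

['24e0v56pav9zkkkkkc395e4lop16olr v9zkkk']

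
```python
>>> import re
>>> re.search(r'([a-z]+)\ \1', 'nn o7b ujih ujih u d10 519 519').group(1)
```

The backreference `\1` re-matches whatever the first group consumed, character for character.
`search` walks the string left to right and returns the first match it finds.
The match spans [7:16] → 'ujih ujih'.
Captured: group 1 = 'ujih'.

'ujih'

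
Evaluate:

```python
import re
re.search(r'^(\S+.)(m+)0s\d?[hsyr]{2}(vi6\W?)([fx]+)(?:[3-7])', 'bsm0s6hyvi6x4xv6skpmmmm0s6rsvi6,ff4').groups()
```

('bsm0s6hyvi6x4xv6skpmmm', 'm', 'vi6,', 'ff')

The match spans [0:35] → 'bsm0s6hyvi6x4xv6skpmmmm0s6rsvi6,ff4'.
Captured: group 1 = 'bsm0s6hyvi6x4xv6skpmmm', group 2 = 'm', group 3 = 'vi6,', group 4 = 'ff'.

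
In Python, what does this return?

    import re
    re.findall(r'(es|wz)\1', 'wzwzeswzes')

After group 1 captures some text, `\1` only succeeds where that same text appears again.
Walking the string: at [0:4] match 'wzwz', group 1 = 'wz'.
Because there's exactly one group, `findall` drops the full match and keeps group 1 from the one hit.

['wz']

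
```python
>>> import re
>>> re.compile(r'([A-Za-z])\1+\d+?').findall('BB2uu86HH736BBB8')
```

['B', 'u', 'H', 'B']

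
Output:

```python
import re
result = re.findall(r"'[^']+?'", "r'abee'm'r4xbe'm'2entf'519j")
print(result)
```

Walking the string: at [1:7] → "'abee'"; at [8:15] → "'r4xbe'"; at [16:23] → "'2entf'".
With no groups in the pattern, `findall` gives back each whole match — 3 here.

["'abee'", "'r4xbe'", "'2entf'"]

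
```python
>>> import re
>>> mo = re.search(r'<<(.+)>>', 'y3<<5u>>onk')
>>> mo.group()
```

'<<5u>>'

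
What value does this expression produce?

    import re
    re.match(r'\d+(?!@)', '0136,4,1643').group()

'0136'

A negative assertion filters positions out without eating any characters.
`re.match` won't scan ahead — the pattern has to work from the very first character.
The match spans [0:4] → '0136'.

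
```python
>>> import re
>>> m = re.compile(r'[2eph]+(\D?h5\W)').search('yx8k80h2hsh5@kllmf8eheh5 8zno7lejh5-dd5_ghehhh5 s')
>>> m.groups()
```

('sh5@',)

The pattern matches one or more of one of [2eph]; then optionally a non-digit, then the literal 'h5', then a non-word character (captured).
`re.search` tries every starting position until one works.
The match spans [6:13] → 'h2hsh5@'.
Captured: group 1 = 'sh5@'.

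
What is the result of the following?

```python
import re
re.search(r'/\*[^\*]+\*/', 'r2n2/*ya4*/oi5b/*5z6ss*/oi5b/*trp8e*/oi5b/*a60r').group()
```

The match spans [4:11] → '/*ya4*/'.

'/*ya4*/'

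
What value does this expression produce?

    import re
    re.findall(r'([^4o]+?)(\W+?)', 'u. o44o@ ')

[('u', '.'), ('@', ' ')]

With the lazy modifier that quantifier settles for the fewest repetitions that let the rest of the pattern succeed (the atoms after it are unaffected and can still be greedy).
2 groups means each result is a tuple of 2 captured strings — 2 here.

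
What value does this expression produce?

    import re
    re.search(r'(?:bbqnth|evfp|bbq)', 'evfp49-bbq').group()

'evfp'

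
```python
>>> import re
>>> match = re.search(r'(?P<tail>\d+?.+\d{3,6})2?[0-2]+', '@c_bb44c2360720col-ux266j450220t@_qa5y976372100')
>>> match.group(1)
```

'44c2360720col-ux266j450220t@_qa5y97637210'

The pattern matches one or more of a digit (lazy), then one or more of any character, then 3 to 6 of a digit (captured as 'tail'); then optionally a literal '2', then one or more of a character in [0-2].
`re.search` tries every starting position until one works.
The match spans [5:47] → '44c2360720col-ux266j450220t@_qa5y976372100'.
Captured: group 1 = '44c2360720col-ux266j450220t@_qa5y97637210'.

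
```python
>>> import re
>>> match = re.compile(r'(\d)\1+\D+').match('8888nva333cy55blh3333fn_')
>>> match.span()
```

(0, 7)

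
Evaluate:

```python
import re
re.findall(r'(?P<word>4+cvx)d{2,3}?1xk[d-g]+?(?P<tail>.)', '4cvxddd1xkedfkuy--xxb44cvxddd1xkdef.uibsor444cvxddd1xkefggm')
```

[('4cvx', 'd'), ('44cvx', 'e'), ('444cvx', 'f')]

This matches one or more of the literal '4', then the literal 'cvx' (captured as 'word'); then 2 to 3 of a literal 'd' (lazy), then the literal '1xk', then one or more of a character in [d-g] (lazy); then any character (captured as 'tail').
A non-greedy quantifier consumes as few characters as it can — just enough that the remainder of the pattern still matches from where it stops; whatever follows it matches normally.
Matches: at [0:12] match '4cvxddd1xked', groups = ('4cvx', 'd'); at [21:34] match '44cvxddd1xkde', groups = ('44cvx', 'e'); at [42:56] match '444cvxddd1xkef', groups = ('444cvx', 'f').
`findall` packs the 2 group values into a tuple for every match.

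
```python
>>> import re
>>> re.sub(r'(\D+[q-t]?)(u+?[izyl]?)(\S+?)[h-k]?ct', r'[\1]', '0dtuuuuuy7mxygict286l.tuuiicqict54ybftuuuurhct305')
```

'0[dtuuuu]286[l.tu]54[ybftuuu]305'

With the lazy modifier that quantifier settles for the fewest repetitions that let the rest of the pattern succeed (the atoms after it are unaffected and can still be greedy).
Each match is replaced using the text its own group 1 captured.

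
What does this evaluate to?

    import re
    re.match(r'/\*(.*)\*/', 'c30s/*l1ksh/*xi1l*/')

None

With `match`, the pattern is implicitly anchored at the beginning.
Here the pattern fails at index 0, so the call returns None.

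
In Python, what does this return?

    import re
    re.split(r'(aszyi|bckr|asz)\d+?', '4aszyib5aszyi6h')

['4aszyib5', 'aszyi', 'h']

The group in the pattern means `split` returns the separators' captures alongside the pieces.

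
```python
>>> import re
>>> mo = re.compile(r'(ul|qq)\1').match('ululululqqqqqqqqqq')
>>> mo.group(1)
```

'ul'

The match spans [0:4] → 'ulul'.
Captured: group 1 = 'ul'.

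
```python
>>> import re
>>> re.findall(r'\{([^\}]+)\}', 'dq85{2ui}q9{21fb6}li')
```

['2ui', '21fb6']

Walking the string: at [4:9] match '{2ui}', group 1 = '2ui'; at [11:18] match '{21fb6}', group 1 = '21fb6'.
One capturing group, so `findall` returns just the captured substring from each match — 2 in all.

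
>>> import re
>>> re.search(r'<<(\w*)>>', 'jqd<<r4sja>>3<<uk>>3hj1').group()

'<<r4sja>>'

`search` walks the string left to right and returns the first match it finds.
The match spans [3:12] → '<<r4sja>>'.
Captured: group 1 = 'r4sja'.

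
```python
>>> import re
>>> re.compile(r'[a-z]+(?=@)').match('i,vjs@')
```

None

The `(?=…)`/`(?<=…)` assertion just peeks at neighbouring text; it doesn't advance the match position.
`match` is anchored at position 0; if the pattern doesn't fit there, it returns None.
Here position 0 doesn't satisfy it, so the call returns None.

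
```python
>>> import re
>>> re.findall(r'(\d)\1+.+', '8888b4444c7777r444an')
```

['8']

After group 1 captures some text, `\1` only succeeds where that same text appears again.
With a single group, `findall` returns only what that group captured — 1 item.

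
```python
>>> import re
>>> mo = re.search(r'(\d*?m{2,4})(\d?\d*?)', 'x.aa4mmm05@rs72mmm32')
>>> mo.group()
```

Pattern: zero or more of a digit (lazy), then 2 to 4 of a literal 'm' (captured); then optionally a digit, then zero or more of a digit (lazy) (captured).
A non-greedy quantifier consumes as few characters as it can — just enough that the remainder of the pattern still matches from where it stops; whatever follows it matches normally.
`re.search` tries every starting position until one works.
The match spans [4:9] → '4mmm0'.
Captured: group 1 = '4mmm', group 2 = '0'.

'4mmm0'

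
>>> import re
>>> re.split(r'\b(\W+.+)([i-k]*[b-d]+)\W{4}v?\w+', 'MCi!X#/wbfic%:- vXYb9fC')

This matches a word boundary (`\b`, zero-width); then one or more of a non-word character, then one or more of any character (captured); then zero or more of a character in [i-k], then one or more of a character in [b-d] (captured); then exactly 4 of a non-word character, then optionally a literal 'v', then one or more of a word character.
Matches to split on: at [3:23] → '!X#/wbfic%:- vXYb9fC'.
The group in the pattern means `split` returns the separators' captures alongside the pieces.

['MCi', '!X#/wbfi', 'c', '']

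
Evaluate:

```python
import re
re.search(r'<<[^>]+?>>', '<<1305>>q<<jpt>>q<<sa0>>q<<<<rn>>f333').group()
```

'<<1305>>'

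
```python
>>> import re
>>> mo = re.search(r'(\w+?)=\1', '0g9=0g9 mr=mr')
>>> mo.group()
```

`\1` has to match the exact text group 1 already captured.
Unlike `match`, `search` isn't anchored — it looks for the pattern anywhere in the string.
The match spans [0:7] → '0g9=0g9'.
Captured: group 1 = '0g9'.

'0g9=0g9'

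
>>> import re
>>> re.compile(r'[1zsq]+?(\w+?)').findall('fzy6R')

['y']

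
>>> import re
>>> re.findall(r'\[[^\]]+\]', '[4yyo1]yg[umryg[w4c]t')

Walking the string: at [0:7] → '[4yyo1]'; at [9:20] → '[umryg[w4c]'.
With no groups in the pattern, `findall` gives back each whole match — 2 here.

['[4yyo1]', '[umryg[w4c]']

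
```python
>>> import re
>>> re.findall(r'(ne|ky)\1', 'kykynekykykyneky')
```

['ky', 'ky']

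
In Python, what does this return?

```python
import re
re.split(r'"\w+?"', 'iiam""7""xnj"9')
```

['iiam"', '', '9']

The string is cut at each match, leaving 3 pieces.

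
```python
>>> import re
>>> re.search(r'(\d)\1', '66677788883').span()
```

`\1` has to match the exact text group 1 already captured.
Unlike `match`, `search` isn't anchored — it looks for the pattern anywhere in the string.
The match spans [0:2] → '66'.
Captured: group 1 = '6'.

(0, 2)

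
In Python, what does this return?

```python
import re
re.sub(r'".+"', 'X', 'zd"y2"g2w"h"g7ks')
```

'zdXg7ks'

Every occurrence is swapped for 'X'.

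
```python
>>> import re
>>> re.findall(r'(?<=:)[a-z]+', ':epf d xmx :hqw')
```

['epf', 'hqw']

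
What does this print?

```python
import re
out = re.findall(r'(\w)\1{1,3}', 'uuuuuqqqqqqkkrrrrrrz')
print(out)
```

['u', 'q', 'q', 'k', 'r', 'r']

After group 1 captures some text, `\1` only succeeds where that same text appears again.
One capturing group, so `findall` returns just the captured substring from each match — 6 in all.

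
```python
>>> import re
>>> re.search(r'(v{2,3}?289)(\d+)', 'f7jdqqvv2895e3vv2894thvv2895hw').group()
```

'vv2895'

This matches 2 to 3 of the literal 'v' (lazy), then the literal '289' (captured); then one or more of a digit (captured).
`search` walks the string left to right and returns the first match it finds.
The match spans [6:12] → 'vv2895'.
Captured: group 1 = 'vv289', group 2 = '5'.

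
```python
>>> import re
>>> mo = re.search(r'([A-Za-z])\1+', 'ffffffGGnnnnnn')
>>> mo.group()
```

'ffffff'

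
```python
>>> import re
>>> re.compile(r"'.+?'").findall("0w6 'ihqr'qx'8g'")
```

["'ihqr'", "'8g'"]

With the lazy modifier that quantifier settles for the fewest repetitions that let the rest of the pattern succeed (the atoms after it are unaffected and can still be greedy).
Scanning left to right: at [4:10] → "'ihqr'"; at [12:16] → "'8g'".
No capturing groups, so `findall` returns the 2 full match strings.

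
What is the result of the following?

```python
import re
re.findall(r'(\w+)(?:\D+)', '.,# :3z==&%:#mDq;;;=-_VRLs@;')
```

['3z']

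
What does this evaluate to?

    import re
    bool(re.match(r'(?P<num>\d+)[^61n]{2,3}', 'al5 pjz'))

False

This matches one or more of a digit (captured as 'num'); then 2 to 3 of any character except [61n].
`re.match` won't scan ahead — the pattern has to work from the very first character.
Here position 0 doesn't satisfy it, so the call returns None, and `bool(None)` is False.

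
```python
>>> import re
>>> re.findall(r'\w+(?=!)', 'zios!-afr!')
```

['zios', 'afr']

The `(?=…)`/`(?<=…)` assertion just peeks at neighbouring text; it doesn't advance the match position.
Matches: at [0:4] → 'zios'; at [6:9] → 'afr'.
No capturing groups, so `findall` returns the 2 full match strings.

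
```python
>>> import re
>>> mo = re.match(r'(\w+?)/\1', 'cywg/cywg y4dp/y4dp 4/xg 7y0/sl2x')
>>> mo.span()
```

(0, 9)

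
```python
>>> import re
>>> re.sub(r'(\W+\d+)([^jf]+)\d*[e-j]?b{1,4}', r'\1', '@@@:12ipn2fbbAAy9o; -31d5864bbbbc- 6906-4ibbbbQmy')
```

Pattern: one or more of a non-word character, then one or more of a digit (captured); then one or more of any character except [jf] (captured); then zero or more of a digit, then optionally a character in [e-j], then 1 to 4 of the literal 'b'.
Matches: at [0:13] → '@@@:12ipn2fbb'; at [18:46] → '; -31d5864bbbbc- 6906-4ibbbb'.
`\1` in the replacement pulls in group 1's text for each match.

'@@@:12AAy9o; -31Qmy'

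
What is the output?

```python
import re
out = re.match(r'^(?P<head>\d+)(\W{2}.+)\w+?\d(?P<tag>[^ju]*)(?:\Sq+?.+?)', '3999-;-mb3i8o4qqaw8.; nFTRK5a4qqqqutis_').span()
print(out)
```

(0, 35)

This matches anchored at the start of the string; then one or more of a digit (captured as 'head'); then exactly 2 of a non-word character, then one or more of any character (captured); then one or more of a word character (lazy), then a digit; then zero or more of any character except [ju] (captured as 'tag'); then a non-whitespace character, then one or more of the literal 'q' (lazy), then one or more of any character (lazy) (non-capturing group).
A `+?`/`*?`/`{m,n}?` starts at its minimum and grows only as far as needed for what follows to match.
`re.match` only tries the pattern at the start of the string.
The match spans [0:35] → '3999-;-mb3i8o4qqaw8.; nFTRK5a4qqqqu'.
Captured: group 1 = '3999', group 2 = '-;-mb3i8o4qqaw8.; nFTRK5', group 3 = 'qq'.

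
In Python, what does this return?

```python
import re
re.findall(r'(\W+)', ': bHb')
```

This matches one or more of a non-word character (captured).
Walking the string: at [0:2] match ': ', group 1 = ': '.
One capturing group, so `findall` returns just the captured substring from the one match — 1 in all.

[': ']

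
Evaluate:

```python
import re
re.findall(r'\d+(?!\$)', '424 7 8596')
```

['424', '7', '8596']

The negative lookahead/lookbehind blocks any match where the forbidden context is present.
Matches: at [0:3] → '424'; at [4:5] → '7'; at [6:10] → '8596'.
Since nothing is captured, `findall` lists the 3 matched substrings directly.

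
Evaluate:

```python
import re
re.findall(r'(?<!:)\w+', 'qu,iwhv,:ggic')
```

['qu', 'iwhv', 'gic']

A negative assertion filters positions out without eating any characters.
No capturing groups, so `findall` returns the 3 full match strings.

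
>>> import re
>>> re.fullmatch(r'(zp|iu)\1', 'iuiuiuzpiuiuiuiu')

None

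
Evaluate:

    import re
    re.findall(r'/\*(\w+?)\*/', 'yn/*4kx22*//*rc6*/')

['4kx22', 'rc6']

Scanning left to right: at [2:11] match '/*4kx22*/', group 1 = '4kx22'; at [11:18] match '/*rc6*/', group 1 = 'rc6'.
One capturing group, so `findall` returns just the captured substring from each match — 2 in all.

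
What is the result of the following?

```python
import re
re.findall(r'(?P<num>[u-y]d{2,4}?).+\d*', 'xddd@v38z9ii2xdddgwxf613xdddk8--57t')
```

['xdd']

Pattern: a character in [u-y], then 2 to 4 of a literal 'd' (lazy) (captured as 'num'); then one or more of any character, then zero or more of a digit.
With the lazy modifier that quantifier settles for the fewest repetitions that let the rest of the pattern succeed (the atoms after it are unaffected and can still be greedy).
Scanning left to right: at [0:35] match 'xddd@v38z9ii2xdddgwxf613xdddk8--57t', group 1 = 'xdd'.
One capturing group, so `findall` returns just the captured substring from the one match — 1 in all.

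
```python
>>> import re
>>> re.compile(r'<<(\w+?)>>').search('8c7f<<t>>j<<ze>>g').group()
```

'<<t>>'

`search` walks the string left to right and returns the first match it finds.
The match spans [4:9] → '<<t>>'.
Captured: group 1 = 't'.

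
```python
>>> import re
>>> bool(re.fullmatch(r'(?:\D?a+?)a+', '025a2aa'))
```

`re.fullmatch` is like wrapping the pattern in `^…$` (in single-line mode).
Here there's no way to consume every character, so the call returns None, and `bool(None)` is False.

False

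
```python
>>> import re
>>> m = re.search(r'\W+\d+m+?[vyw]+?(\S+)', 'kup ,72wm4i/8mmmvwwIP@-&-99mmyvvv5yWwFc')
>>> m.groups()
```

('wwIP@-&-99mmyvvv5yWwFc',)

The pattern matches one or more of a non-word character, then one or more of a digit, then one or more of a literal 'm' (lazy); then one or more of one of [vyw] (lazy); then one or more of a non-whitespace character (captured).
Unlike `match`, `search` isn't anchored — it looks for the pattern anywhere in the string.
The match spans [11:39] → '/8mmmvwwIP@-&-99mmyvvv5yWwFc'.
Captured: group 1 = 'wwIP@-&-99mmyvvv5yWwFc'.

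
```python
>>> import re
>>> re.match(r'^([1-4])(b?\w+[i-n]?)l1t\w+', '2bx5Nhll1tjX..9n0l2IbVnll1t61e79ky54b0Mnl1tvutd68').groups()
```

This matches anchored at the start of the string; then a character in [1-4] (captured); then optionally the literal 'b', then one or more of a word character, then optionally a character in [i-n] (captured); then the literal 'l1t', then one or more of a word character.
`re.match` won't scan ahead — the pattern has to work from the very first character.
The match spans [0:12] → '2bx5Nhll1tjX'.
Captured: group 1 = '2', group 2 = 'bx5Nhl'.

('2', 'bx5Nhl')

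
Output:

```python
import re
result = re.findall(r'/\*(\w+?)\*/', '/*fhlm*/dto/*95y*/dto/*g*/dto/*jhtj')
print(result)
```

['fhlm', '95y', 'g']

`findall` collects group 1 from each match (3 total).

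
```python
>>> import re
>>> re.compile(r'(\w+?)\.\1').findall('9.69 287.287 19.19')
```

['287', '19']

A backreference is literal: `\1` must see the identical characters the first group matched.
One capturing group, so `findall` returns just the captured substring from each match — 2 in all.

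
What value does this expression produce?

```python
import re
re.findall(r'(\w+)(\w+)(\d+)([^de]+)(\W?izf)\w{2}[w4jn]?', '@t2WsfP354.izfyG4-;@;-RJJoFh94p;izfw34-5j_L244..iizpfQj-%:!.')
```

[('t2WsfP3', '5', '4', '.izfyG4-;@;-RJJoFh94p;', 'izf')]

This matches one or more of a word character (captured); then one or more of a word character (captured); then one or more of a digit (captured); then one or more of any character except [de] (captured); then optionally a non-word character, then the literal 'izf' (captured); then exactly 2 of a word character, then optionally one of [w4jn].
Matches: at [1:38] match 't2WsfP354.izfyG4-;@;-RJJoFh94p;izfw34', groups = ('t2WsfP3', '5', '4', '.izfyG4-;@;-RJJoFh94p;', 'izf').
With 5 capturing groups, `findall` returns a 5-tuple per match.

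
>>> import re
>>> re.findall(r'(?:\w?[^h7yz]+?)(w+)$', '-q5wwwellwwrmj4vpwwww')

['wwww']

The pattern matches optionally a word character, then one or more of any character except [h7yz] (lazy) (non-capturing group); then one or more of a literal 'w' (captured); then anchored at the end.
Lazy quantifiers expand one character at a time until the remainder of the pattern can match.
Matches: at [0:21] match '-q5wwwellwwrmj4vpwwww', group 1 = 'wwww'.
One capturing group, so `findall` returns just the captured substring from the one match — 1 in all.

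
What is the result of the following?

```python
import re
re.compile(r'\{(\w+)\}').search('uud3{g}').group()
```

Unlike `match`, `search` isn't anchored — it looks for the pattern anywhere in the string.
The match spans [4:7] → '{g}'.
Captured: group 1 = 'g'.

'{g}'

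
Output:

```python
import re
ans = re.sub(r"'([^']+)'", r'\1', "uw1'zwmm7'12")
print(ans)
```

Matches: at [3:10] → "'zwmm7'".
`\1` in the replacement pulls in group 1's text for each match.

uw1zwmm712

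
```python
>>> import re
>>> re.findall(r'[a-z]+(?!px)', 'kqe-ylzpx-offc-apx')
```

`(?!…)`/`(?<!…)` only lets a position through if the neighbouring text does NOT match; no characters are consumed.
Walking the string: at [0:3] → 'kqe'; at [4:9] → 'ylzpx'; at [10:14] → 'offc'; at [15:18] → 'apx'.
With no groups in the pattern, `findall` gives back each whole match — 4 here.

['kqe', 'ylzpx', 'offc', 'apx']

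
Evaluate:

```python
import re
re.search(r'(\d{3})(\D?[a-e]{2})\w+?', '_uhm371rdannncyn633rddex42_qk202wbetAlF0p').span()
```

The pattern matches exactly 3 of a digit (captured); then optionally a non-digit, then exactly 2 of a character in [a-e] (captured); then one or more of a word character (lazy).
A `+?`/`*?`/`{m,n}?` starts at its minimum and grows only as far as needed for what follows to match.
Unlike `match`, `search` isn't anchored — it looks for the pattern anywhere in the string.
The match spans [4:11] → '371rdan'.
Captured: group 1 = '371', group 2 = 'rda'.

(4, 11)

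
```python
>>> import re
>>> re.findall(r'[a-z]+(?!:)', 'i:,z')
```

['z']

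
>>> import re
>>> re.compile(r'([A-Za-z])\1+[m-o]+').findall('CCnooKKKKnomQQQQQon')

['C', 'K', 'Q']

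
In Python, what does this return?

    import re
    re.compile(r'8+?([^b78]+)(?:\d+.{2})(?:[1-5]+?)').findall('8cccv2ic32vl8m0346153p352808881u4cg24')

Pattern: one or more of a literal '8' (lazy); then one or more of any character except [b78] (captured); then one or more of a digit, then exactly 2 of any character (non-capturing group); then one or more of a character in [1-5] (lazy) (non-capturing group).
Matches: at [0:16] match '8cccv2ic32vl8m03', group 1 = 'cccv2ic32vl'; at [25:33] match '808881u4', group 1 = '0'.
One capturing group, so `findall` returns just the captured substring from each match — 2 in all.

['cccv2ic32vl', '0']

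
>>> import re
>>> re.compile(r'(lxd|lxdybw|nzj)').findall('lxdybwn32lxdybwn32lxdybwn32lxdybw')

['lxd', 'lxd', 'lxd', 'lxd']

`|` is ordered: at each position the engine commits to the first alternative that works.
Scanning left to right: at [0:3] match 'lxd', group 1 = 'lxd'; at [9:12] match 'lxd', group 1 = 'lxd'; at [18:21] match 'lxd', group 1 = 'lxd'; at [27:30] match 'lxd', group 1 = 'lxd'.
One capturing group, so `findall` returns just the captured substring from each match — 4 in all.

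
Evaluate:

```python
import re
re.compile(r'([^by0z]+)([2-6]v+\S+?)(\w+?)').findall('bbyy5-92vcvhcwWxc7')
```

The pattern matches one or more of any character except [by0z] (captured); then a character in [2-6], then one or more of a literal 'v', then one or more of a non-whitespace character (lazy) (captured); then one or more of a word character (lazy) (captured).
Lazy quantifiers expand one character at a time until the remainder of the pattern can match.
Walking the string: at [4:11] match '5-92vcv', groups = ('5-9', '2vc', 'v').
`findall` packs the 3 group values into a tuple for every match.

[('5-9', '2vc', 'v')]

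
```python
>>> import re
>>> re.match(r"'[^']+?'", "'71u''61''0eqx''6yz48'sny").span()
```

(0, 5)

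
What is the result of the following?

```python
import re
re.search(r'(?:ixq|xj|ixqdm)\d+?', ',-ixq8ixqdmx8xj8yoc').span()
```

(2, 6)

The match spans [2:6] → 'ixq8'.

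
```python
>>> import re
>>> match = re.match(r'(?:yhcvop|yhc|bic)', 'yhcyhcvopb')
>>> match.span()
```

With `match`, the pattern is implicitly anchored at the beginning.
The match spans [0:3] → 'yhc'.

(0, 3)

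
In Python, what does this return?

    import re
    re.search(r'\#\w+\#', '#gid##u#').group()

'#gid#'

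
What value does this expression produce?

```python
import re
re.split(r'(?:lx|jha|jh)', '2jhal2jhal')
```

`|` is ordered: at each position the engine commits to the first alternative that works.
Each match becomes a cut point; 3 segments remain.

['2', 'l2', 'l']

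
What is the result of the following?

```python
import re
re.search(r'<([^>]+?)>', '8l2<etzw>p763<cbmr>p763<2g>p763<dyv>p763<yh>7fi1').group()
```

`re.search` tries every starting position until one works.
The match spans [3:9] → '<etzw>'.
Captured: group 1 = 'etzw'.

'<etzw>'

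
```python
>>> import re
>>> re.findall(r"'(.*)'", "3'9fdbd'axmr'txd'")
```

["9fdbd'axmr'txd"]

With a single group, `findall` returns only what that group captured — 1 item.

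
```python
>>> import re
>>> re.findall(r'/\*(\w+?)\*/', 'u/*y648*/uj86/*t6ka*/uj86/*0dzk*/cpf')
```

['y648', 't6ka', '0dzk']

Because there's exactly one group, `findall` drops the full match and keeps group 1 from each hit.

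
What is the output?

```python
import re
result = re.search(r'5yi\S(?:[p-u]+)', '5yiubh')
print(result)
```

None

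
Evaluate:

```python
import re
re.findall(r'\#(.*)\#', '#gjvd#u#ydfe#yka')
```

['gjvd#u#ydfe']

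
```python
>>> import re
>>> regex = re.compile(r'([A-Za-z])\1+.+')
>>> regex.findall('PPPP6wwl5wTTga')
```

['P']

`\1` has to match the exact text group 1 already captured.
Scanning left to right: at [0:14] match 'PPPP6wwl5wTTga', group 1 = 'P'.
With a single group, `findall` returns only what that group captured — 1 item.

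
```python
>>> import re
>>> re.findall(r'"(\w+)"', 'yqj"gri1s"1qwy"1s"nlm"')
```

['gri1s', '1s']

Walking the string: at [3:10] match '"gri1s"', group 1 = 'gri1s'; at [14:18] match '"1s"', group 1 = '1s'.
`findall` collects group 1 from each match (2 total).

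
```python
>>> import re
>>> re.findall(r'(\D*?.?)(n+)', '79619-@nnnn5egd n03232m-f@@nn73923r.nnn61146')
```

[('-@', 'nnnn'), ('egd ', 'n'), ('m-f@@', 'nn'), ('r.', 'nnn')]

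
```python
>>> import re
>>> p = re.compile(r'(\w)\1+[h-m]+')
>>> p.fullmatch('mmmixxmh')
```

The backreference `\1` re-matches whatever the first group consumed, character for character.
`re.fullmatch` is like wrapping the pattern in `^…$` (in single-line mode).
Here the pattern can't cover the whole string, so the call returns None.

None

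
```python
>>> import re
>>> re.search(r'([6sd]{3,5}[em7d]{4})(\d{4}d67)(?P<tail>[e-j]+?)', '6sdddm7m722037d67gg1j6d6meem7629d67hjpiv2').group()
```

'6d6meem7629d67h'

This matches 3 to 5 of one of [6sd], then exactly 4 of one of [em7d] (captured); then exactly 4 of a digit, then the literal 'd67' (captured); then one or more of a character in [e-j] (lazy) (captured as 'tail').
`search` walks the string left to right and returns the first match it finds.
The match spans [21:36] → '6d6meem7629d67h'.
Captured: group 1 = '6d6meem', group 2 = '7629d67', group 3 = 'h'.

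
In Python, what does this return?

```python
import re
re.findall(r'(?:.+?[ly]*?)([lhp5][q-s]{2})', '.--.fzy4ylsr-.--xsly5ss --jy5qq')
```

With a single group, `findall` returns only what that group captured — 3 items.

['lsr', '5ss', '5qq']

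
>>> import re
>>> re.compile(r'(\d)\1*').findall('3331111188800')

['3', '1', '8', '0']

After group 1 captures some text, `\1` only succeeds where that same text appears again.
Because there's exactly one group, `findall` drops the full match and keeps group 1 from each hit.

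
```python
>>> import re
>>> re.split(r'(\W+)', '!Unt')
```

['', '!', 'Unt']

`re.split` interleaves the captured-group text with the surrounding fragments.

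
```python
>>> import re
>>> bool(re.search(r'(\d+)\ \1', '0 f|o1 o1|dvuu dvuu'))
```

False

The backreference `\1` re-matches whatever the first group consumed, character for character.
Here nothing in the string fits, so the call returns None, and `bool(None)` is False.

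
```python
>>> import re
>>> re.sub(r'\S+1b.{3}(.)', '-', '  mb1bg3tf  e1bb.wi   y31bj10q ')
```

'  -  -   - '

The pattern matches one or more of a non-whitespace character; then the literal '1b', then exactly 3 of any character; then any character (captured).
Matches: at [2:10] → 'mb1bg3tf'; at [12:19] → 'e1bb.wi'; at [22:30] → 'y31bj10q'.
Every occurrence is swapped for '-'.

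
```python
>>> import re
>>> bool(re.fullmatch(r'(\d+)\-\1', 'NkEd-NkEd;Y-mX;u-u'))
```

False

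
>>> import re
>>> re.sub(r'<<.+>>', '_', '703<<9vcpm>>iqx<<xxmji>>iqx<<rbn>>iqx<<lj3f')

'703_iqx<<lj3f'

Matches: at [3:34] → '<<9vcpm>>iqx<<xxmji>>iqx<<rbn>>'.
Every occurrence is swapped for '_'.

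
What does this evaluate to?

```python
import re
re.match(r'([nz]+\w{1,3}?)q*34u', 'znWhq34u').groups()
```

Pattern: one or more of one of [nz], then 1 to 3 of a word character (lazy) (captured); then zero or more of the literal 'q', then the literal '34u'.
`re.match` only tries the pattern at the start of the string.
The match spans [0:8] → 'znWhq34u'.
Captured: group 1 = 'znWh'.

('znWh',)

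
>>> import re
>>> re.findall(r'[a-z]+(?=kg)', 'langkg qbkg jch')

The positive lookaround only admits positions where the adjacent text matches; those characters stay outside the span.
Matches: at [0:4] → 'lang'; at [7:9] → 'qb'.
With no groups in the pattern, `findall` gives back each whole match — 2 here.

['lang', 'qb']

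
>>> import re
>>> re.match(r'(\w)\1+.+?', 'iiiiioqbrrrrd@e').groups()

The match spans [0:6] → 'iiiiio'.
Captured: group 1 = 'i'.

('i',)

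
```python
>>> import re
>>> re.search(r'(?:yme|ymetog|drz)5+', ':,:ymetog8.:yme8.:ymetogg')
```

None

`re.search` scans for the first position where the pattern succeeds.
Here the pattern never matches, so the call returns None.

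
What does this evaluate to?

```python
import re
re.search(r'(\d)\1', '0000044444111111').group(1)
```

The match spans [0:2] → '00'.
Captured: group 1 = '0'.

'0'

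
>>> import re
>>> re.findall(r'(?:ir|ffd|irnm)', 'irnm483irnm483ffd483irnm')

['ir', 'ir', 'ffd', 'ir']

`|` is ordered: at each position the engine commits to the first alternative that works.
Scanning left to right: at [0:2] → 'ir'; at [7:9] → 'ir'; at [14:17] → 'ffd'; at [20:22] → 'ir'.
No capturing groups, so `findall` returns the 4 full match strings.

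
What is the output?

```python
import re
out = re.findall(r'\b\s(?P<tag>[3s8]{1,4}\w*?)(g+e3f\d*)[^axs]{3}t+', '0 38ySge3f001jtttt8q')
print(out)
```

[('38yS', 'ge3f001')]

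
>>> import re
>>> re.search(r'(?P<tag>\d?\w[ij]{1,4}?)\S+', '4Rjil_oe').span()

(0, 8)

Pattern: optionally a digit, then a word character, then 1 to 4 of one of [ij] (lazy) (captured as 'tag'); then one or more of a non-whitespace character.
`search` walks the string left to right and returns the first match it finds.
The match spans [0:8] → '4Rjil_oe'.
Captured: group 1 = '4Rj'.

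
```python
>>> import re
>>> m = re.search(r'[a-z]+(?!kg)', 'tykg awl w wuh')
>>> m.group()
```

`(?!…)`/`(?<!…)` only lets a position through if the neighbouring text does NOT match; no characters are consumed.
The match spans [0:4] → 'tykg'.

'tykg'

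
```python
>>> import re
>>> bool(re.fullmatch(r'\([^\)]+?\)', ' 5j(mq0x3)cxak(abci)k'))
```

`re.fullmatch` is like wrapping the pattern in `^…$` (in single-line mode).
Here there's no way to consume every character, so the call returns None, and `bool(None)` is False.

False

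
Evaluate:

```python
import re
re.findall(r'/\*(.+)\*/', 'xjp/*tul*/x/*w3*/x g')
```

['tul*/x/*w3']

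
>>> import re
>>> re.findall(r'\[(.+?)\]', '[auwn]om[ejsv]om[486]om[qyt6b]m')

['auwn', 'ejsv', '486', 'qyt6b']

Lazy quantifiers expand one character at a time until the remainder of the pattern can match.
Walking the string: at [0:6] match '[auwn]', group 1 = 'auwn'; at [8:14] match '[ejsv]', group 1 = 'ejsv'; at [16:21] match '[486]', group 1 = '486'; at [23:30] match '[qyt6b]', group 1 = 'qyt6b'.
`findall` collects group 1 from each match (4 total).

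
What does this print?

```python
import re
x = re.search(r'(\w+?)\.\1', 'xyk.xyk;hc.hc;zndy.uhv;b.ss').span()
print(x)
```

After group 1 captures some text, `\1` only succeeds where that same text appears again.
`re.search` tries every starting position until one works.
The match spans [0:7] → 'xyk.xyk'.
Captured: group 1 = 'xyk'.

(0, 7)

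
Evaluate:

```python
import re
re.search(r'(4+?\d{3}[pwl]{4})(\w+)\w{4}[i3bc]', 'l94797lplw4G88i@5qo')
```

None

Pattern: one or more of a literal '4' (lazy), then exactly 3 of a digit, then exactly 4 of one of [pwl] (captured); then one or more of a word character (captured); then exactly 4 of a word character, then one of [i3bc].
Unlike `match`, `search` isn't anchored — it looks for the pattern anywhere in the string.
Here the pattern never matches, so the call returns None.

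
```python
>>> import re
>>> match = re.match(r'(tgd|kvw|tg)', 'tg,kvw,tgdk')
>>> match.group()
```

'tg'

`re.match` only tries the pattern at the start of the string.
The match spans [0:2] → 'tg'.
Captured: group 1 = 'tg'.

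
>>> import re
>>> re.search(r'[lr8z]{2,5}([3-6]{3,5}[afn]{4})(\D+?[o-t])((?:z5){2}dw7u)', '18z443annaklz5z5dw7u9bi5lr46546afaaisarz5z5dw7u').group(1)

'46546afaa'

The pattern matches 2 to 5 of one of [lr8z]; then 3 to 5 of a character in [3-6], then exactly 4 of one of [afn] (captured); then one or more of a non-digit (lazy), then a character in [o-t] (captured); then the literal 'z5' repeated 2 times, then a literal 'd', then the literal 'w7u' (captured).
`re.search` scans for the first position where the pattern succeeds.
The match spans [24:47] → 'lr46546afaaisarz5z5dw7u'.
Captured: group 1 = '46546afaa', group 2 = 'isar', group 3 = 'z5z5dw7u'.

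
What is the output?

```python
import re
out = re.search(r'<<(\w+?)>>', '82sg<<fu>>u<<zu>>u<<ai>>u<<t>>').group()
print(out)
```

<<fu>>

`re.search` scans for the first position where the pattern succeeds.
The match spans [4:10] → '<<fu>>'.
Captured: group 1 = 'fu'.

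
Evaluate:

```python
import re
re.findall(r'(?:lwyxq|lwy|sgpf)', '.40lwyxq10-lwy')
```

['lwyxq', 'lwy']

Alternation isn't longest-match — the leftmost alternative that fits at this position is chosen.
Matches: at [3:8] → 'lwyxq'; at [11:14] → 'lwy'.
Since nothing is captured, `findall` lists the 2 matched substrings directly.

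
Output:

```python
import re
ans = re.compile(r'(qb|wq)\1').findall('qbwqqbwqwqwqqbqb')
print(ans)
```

`\1` has to match the exact text group 1 already captured.
`findall` collects group 1 from each match (2 total).

['wq', 'qb']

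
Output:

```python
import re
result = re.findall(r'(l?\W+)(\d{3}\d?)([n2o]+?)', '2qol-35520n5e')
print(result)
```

[('l-', '355', '2')]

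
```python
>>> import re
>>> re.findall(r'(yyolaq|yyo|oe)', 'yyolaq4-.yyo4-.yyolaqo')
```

['yyolaq', 'yyo', 'yyolaq']

`|` is ordered: at each position the engine commits to the first alternative that works.
One capturing group, so `findall` returns just the captured substring from each match — 3 in all.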